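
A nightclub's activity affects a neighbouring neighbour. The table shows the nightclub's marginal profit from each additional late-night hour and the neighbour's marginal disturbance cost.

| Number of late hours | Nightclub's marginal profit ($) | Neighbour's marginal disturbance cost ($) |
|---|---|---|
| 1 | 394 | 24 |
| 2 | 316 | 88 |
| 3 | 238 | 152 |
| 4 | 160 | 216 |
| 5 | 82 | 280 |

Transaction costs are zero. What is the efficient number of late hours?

Bargaining reaches the level where marginal profit last exceeds marginal disturbance cost.
That holds through level 3 (238 ≥ 152) but not at 4 (160 < 216).

3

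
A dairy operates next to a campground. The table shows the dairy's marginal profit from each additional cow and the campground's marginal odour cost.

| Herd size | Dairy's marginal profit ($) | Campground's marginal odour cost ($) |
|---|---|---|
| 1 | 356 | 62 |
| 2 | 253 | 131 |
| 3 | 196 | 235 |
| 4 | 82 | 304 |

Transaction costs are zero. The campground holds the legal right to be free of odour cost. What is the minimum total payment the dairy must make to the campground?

Efficient level: marginal profit ≥ marginal odour cost through level 2, so k* = 2.
With the campground holding the right, the dairy must at least compensate total damage at k*: 62 + 131 = 193.

$193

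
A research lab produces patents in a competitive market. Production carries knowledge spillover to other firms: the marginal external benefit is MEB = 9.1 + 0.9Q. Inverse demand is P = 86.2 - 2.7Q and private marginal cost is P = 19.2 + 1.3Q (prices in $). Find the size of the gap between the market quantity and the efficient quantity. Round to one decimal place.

Market equilibrium (private): 19.2 + 1.3Q = 86.2 - 2.7Q → Q_m = 16.7500.
Social marginal cost = private MC − MEB = 10.1 + 0.4Q.
Set SMC = demand: 10.1 + 0.4Q = 86.2 - 2.7Q → Q* = 24.5484.
Gap = |16.7500 − 24.5484| = 7.7984.

7.8 units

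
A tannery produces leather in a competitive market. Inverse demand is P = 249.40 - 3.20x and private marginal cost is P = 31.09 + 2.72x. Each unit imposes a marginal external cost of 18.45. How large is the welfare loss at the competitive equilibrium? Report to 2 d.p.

Market equilibrium (private): 31.09 + 2.72x = 249.40 - 3.20x → x_m = 36.8767.
Social marginal cost = private MC + MEC = 49.54 + 2.72x.
Set SMC = demand: 49.54 + 2.72x = 249.40 - 3.20x → x* = 33.7601.
The welfare-loss triangle has base |x_m − x*| and height MEC(x_m) (the vertical gap between SMC and demand is zero at x* and MEC at x_m).
DWL = ½ × 3.1166 × 18.4500 = 28.7506.

DWL = 28.75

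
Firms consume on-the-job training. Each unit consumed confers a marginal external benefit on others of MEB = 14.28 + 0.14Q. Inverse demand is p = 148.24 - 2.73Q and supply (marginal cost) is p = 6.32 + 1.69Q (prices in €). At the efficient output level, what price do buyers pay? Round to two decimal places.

P = €48.61

Social marginal benefit = demand + MEB = 162.52 - 2.59Q.
Set SMB = MC: 162.52 - 2.59Q = 6.32 + 1.69Q → Q* = 36.4953.
Consumer price on the demand curve at Q*: 148.24 − 2.73×36.4953 = 48.6078.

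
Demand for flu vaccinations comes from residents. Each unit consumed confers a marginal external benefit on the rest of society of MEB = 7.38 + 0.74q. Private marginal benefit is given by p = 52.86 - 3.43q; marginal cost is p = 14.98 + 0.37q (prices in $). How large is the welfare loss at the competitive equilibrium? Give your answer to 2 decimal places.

DWL = $35.58

Market equilibrium (private): 14.98 + 0.37q = 52.86 - 3.43q → q_m = 9.9684.
Social marginal benefit = demand + MEB = 60.24 - 2.69q.
Set SMB = MC: 60.24 - 2.69q = 14.98 + 0.37q → q* = 14.7908.
Between q* and q_m the wedge SMB − MC runs linearly from 0 to MEB(q_m), so the loss is a triangle.
DWL = ½ × 4.8224 × 14.7566 = 35.5811.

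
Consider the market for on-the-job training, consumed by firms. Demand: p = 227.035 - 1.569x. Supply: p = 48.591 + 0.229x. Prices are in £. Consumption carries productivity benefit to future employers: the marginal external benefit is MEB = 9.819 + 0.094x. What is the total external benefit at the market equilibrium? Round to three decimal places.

£1437.432

Market equilibrium (private): 48.591 + 0.229x = 227.035 - 1.569x → x_m = 99.2458.
Total external benefit = ∫₀^{x_m} (9.819 + 0.094x) dx = 9.819×99.2458 + ½×0.094×99.2458² = 1437.4318.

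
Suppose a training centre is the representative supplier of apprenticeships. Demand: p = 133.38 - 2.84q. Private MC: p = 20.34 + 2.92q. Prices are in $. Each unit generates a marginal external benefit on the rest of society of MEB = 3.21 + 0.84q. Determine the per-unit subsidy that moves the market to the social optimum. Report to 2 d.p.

Social marginal cost = private MC − MEB = 17.13 + 2.08q.
Set SMC = demand: 17.13 + 2.08q = 133.38 - 2.84q → q* = 23.6280.
The Pigouvian subsidy equals MEB at q*: 3.21 + 0.84×23.6280 = 23.0575.

subsidy = $23.06 per unit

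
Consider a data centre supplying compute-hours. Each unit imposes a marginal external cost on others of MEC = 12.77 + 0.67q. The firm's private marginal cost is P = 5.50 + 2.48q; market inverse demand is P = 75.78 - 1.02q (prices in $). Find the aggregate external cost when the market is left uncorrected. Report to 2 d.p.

$391.50

Market equilibrium (private): 5.50 + 2.48q = 75.78 - 1.02q → q_m = 20.0800.
Total external cost = ∫₀^{q_m} (12.77 + 0.67q) dq = 12.77×20.0800 + ½×0.67×20.0800² = 391.4957.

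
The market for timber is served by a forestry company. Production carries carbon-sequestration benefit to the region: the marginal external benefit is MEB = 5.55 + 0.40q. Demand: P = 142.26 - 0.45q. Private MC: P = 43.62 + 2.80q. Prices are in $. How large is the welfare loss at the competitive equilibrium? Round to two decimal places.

Market equilibrium (private): 43.62 + 2.80q = 142.26 - 0.45q → q_m = 30.3508.
Social marginal cost = private MC − MEB = 38.07 + 2.40q.
Set SMC = demand: 38.07 + 2.40q = 142.26 - 0.45q → q* = 36.5579.
Between q* and q_m the wedge demand − SMC runs linearly from 0 to MEB(q_m), so the loss is a triangle.
DWL = ½ × 6.2071 × 17.6903 = 54.9027.

DWL = $54.90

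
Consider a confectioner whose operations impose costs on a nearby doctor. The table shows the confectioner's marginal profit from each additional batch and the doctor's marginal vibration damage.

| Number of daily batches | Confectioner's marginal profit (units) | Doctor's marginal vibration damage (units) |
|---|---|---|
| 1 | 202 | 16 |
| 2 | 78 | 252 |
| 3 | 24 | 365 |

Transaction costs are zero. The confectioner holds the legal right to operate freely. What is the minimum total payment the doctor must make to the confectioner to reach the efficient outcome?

102

Left alone the confectioner would choose level 3 (marginal profit stays positive).
Efficient level: k* = 1 (marginal profit ≥ marginal vibration damage through 1).
The doctor must at least cover the confectioner's forgone profit from cutting 3→1: 78 + 24 = 102.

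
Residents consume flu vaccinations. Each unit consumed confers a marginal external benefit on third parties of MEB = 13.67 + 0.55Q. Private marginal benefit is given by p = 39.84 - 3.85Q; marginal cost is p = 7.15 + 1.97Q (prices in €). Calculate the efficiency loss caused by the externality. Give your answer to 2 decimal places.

DWL = €26.65

Market equilibrium (private): 7.15 + 1.97Q = 39.84 - 3.85Q → Q_m = 5.6168.
Social marginal benefit = demand + MEB = 53.51 - 3.30Q.
Set SMB = MC: 53.51 - 3.30Q = 7.15 + 1.97Q → Q* = 8.7970.
The welfare-loss triangle has base |Q_m − Q*| and height MEB(Q_m) (the vertical gap between SMB and MC is zero at Q* and MEB at Q_m).
DWL = ½ × 3.1802 × 16.7593 = 26.6490.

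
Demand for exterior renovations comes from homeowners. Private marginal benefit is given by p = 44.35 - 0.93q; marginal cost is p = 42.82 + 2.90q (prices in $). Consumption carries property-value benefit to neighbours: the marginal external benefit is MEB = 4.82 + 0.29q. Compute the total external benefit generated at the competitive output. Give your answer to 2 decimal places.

$1.95

Market equilibrium (private): 42.82 + 2.90q = 44.35 - 0.93q → q_m = 0.3995.
Total external benefit = ∫₀^{q_m} (4.82 + 0.29q) dq = 4.82×0.3995 + ½×0.29×0.3995² = 1.9487.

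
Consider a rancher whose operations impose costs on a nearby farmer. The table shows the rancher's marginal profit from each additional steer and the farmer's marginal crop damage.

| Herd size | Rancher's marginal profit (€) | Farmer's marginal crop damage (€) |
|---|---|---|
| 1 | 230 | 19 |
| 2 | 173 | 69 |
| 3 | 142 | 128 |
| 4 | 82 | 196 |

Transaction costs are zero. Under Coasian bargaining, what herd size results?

Bargaining reaches the level where marginal profit last exceeds marginal crop damage.
That holds through level 3 (142 ≥ 128) but not at 4 (82 < 196).

3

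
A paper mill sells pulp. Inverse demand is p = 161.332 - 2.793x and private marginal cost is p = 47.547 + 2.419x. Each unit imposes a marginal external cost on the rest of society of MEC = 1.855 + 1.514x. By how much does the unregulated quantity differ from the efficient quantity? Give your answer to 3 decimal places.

5.190 units

Market equilibrium (private): 47.547 + 2.419x = 161.332 - 2.793x → x_m = 21.8314.
Social marginal cost = private MC + MEC = 49.402 + 3.933x.
Set SMC = demand: 49.402 + 3.933x = 161.332 - 2.793x → x* = 16.6414.
Gap = |21.8314 − 16.6414| = 5.1900.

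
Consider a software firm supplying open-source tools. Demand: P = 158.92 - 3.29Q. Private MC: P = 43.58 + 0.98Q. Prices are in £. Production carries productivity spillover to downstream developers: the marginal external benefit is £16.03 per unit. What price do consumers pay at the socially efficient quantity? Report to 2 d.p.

Social marginal cost = private MC − MEB = 27.55 + 0.98Q.
Set SMC = demand: 27.55 + 0.98Q = 158.92 - 3.29Q → Q* = 30.7658.
Consumer price on the demand curve at Q*: 158.92 − 3.29×30.7658 = 57.7005.

P = £57.70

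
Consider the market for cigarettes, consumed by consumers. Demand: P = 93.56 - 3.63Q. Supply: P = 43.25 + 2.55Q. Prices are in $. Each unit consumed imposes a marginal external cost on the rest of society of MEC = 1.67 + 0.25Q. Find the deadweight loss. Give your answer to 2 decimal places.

DWL = $1.07

Market equilibrium (private): 43.25 + 2.55Q = 93.56 - 3.63Q → Q_m = 8.1408.
Social marginal benefit = demand − MEC = 91.89 - 3.88Q.
Set SMB = MC: 91.89 - 3.88Q = 43.25 + 2.55Q → Q* = 7.5645.
The loss is the area between SMB and MC from Q* to Q_m; with linear curves that's a triangle of height MEC(Q_m).
DWL = ½ × 0.5763 × 3.7052 = 1.0677.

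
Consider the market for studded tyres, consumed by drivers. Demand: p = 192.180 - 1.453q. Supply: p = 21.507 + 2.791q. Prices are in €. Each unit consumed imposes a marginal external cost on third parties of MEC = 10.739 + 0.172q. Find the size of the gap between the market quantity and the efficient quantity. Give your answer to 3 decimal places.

Market equilibrium (private): 21.507 + 2.791q = 192.180 - 1.453q → q_m = 40.2151.
Social marginal benefit = demand − MEC = 181.441 - 1.625q.
Set SMB = MC: 181.441 - 1.625q = 21.507 + 2.791q → q* = 36.2169.
Gap = |40.2151 − 36.2169| = 3.9982.

3.998 units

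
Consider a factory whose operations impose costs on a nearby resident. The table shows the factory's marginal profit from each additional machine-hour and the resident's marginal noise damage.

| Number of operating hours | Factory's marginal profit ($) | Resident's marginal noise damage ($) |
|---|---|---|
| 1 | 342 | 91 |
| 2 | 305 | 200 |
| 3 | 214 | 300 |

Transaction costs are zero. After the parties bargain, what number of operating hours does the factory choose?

Bargaining reaches the level where marginal profit last exceeds marginal noise damage.
That holds through level 2 (305 ≥ 200) but not at 3 (214 < 300).

2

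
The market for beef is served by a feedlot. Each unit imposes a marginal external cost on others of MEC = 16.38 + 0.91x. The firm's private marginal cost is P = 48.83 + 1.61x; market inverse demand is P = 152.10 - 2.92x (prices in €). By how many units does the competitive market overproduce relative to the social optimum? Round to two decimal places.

Market equilibrium (private): 48.83 + 1.61x = 152.10 - 2.92x → x_m = 22.7969.
Social marginal cost = private MC + MEC = 65.21 + 2.52x.
Set SMC = demand: 65.21 + 2.52x = 152.10 - 2.92x → x* = 15.9724.
Gap = |22.7969 − 15.9724| = 6.8245.

6.82 units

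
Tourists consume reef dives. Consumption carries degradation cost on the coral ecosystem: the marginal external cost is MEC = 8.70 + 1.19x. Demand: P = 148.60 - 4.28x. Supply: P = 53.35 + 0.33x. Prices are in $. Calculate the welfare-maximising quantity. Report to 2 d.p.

Social marginal benefit = demand − MEC = 139.90 - 5.47x.
Set SMB = MC: 139.90 - 5.47x = 53.35 + 0.33x → x* = 14.9224.

x* = 14.92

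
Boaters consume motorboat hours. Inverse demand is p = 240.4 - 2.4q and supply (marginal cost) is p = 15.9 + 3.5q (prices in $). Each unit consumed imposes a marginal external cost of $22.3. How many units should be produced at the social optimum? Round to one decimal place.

Social marginal benefit = demand − MEC = 218.1 - 2.4q.
Set SMB = MC: 218.1 - 2.4q = 15.9 + 3.5q → q* = 34.2712.

q* = 34.3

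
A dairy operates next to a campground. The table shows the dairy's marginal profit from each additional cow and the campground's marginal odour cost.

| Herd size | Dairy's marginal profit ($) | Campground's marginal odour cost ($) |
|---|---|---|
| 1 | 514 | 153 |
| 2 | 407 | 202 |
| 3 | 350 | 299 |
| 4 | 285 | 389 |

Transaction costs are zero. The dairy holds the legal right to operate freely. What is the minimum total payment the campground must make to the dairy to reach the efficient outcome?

Left alone the dairy would choose level 4 (marginal profit stays positive).
Efficient level: k* = 3 (marginal profit ≥ marginal odour cost through 3).
The campground must at least cover the dairy's forgone profit from cutting 4→3: 285 = 285.

$285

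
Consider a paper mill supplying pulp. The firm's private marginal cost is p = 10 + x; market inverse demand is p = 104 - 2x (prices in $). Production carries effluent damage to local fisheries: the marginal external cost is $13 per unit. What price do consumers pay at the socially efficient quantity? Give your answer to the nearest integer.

P = $50

Social marginal cost = private MC + MEC = 23 + x.
Set SMC = demand: 23 + x = 104 - 2x → x* = 27.0000.
Consumer price on the demand curve at x*: 104 − 2×27.0000 = 50.0000.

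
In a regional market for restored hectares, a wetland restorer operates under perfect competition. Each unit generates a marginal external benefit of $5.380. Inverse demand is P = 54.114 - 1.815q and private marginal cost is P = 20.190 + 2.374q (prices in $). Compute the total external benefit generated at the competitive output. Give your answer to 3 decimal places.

Market equilibrium (private): 20.190 + 2.374q = 54.114 - 1.815q → q_m = 8.0984.
Total external benefit = MEB × q_m = 5.380 × 8.0984 = 43.5694.

$43.569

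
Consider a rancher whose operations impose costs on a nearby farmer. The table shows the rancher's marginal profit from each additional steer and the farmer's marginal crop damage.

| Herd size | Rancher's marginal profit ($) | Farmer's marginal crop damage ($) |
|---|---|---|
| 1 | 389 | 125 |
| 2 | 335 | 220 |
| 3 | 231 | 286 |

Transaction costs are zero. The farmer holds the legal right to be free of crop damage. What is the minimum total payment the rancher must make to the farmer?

$345

Efficient level: marginal profit ≥ marginal crop damage through level 2, so k* = 2.
With the farmer holding the right, the rancher must at least compensate total damage at k*: 125 + 220 = 345.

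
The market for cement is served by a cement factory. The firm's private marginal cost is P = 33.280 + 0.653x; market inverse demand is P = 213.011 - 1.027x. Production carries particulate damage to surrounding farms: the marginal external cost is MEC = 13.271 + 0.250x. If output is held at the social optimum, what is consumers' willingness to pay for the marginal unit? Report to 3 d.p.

P = 124.434

Social marginal cost = private MC + MEC = 46.551 + 0.903x.
Set SMC = demand: 46.551 + 0.903x = 213.011 - 1.027x → x* = 86.2487.
Consumer price on the demand curve at x*: 213.011 − 1.027×86.2487 = 124.4336.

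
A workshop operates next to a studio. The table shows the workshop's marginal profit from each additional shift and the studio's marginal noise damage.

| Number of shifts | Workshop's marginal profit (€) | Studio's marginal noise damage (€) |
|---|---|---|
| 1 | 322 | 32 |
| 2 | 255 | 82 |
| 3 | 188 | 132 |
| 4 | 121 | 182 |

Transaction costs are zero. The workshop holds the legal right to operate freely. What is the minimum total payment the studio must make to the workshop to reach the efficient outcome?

Left alone the workshop would choose level 4 (marginal profit stays positive).
Efficient level: k* = 3 (marginal profit ≥ marginal noise damage through 3).
The studio must at least cover the workshop's forgone profit from cutting 4→3: 121 = 121.

€121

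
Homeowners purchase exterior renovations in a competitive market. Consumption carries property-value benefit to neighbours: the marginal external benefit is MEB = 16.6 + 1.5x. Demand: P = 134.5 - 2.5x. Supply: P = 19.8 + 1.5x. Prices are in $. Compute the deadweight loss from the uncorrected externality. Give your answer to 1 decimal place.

Market equilibrium (private): 19.8 + 1.5x = 134.5 - 2.5x → x_m = 28.6750.
Social marginal benefit = demand + MEB = 151.1 - x.
Set SMB = MC: 151.1 - x = 19.8 + 1.5x → x* = 52.5200.
Between x* and x_m the wedge SMB − MC runs linearly from 0 to MEB(x_m), so the loss is a triangle.
DWL = ½ × 23.8450 × 59.6125 = 710.7300.

DWL = $710.7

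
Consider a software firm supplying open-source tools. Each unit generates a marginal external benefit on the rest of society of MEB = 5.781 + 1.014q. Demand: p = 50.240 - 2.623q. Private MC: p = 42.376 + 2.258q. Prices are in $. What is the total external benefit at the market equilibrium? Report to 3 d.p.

$10.630

Market equilibrium (private): 42.376 + 2.258q = 50.240 - 2.623q → q_m = 1.6111.
Total external benefit = ∫₀^{q_m} (5.781 + 1.014q) dq = 5.781×1.6111 + ½×1.014×1.6111² = 10.6298.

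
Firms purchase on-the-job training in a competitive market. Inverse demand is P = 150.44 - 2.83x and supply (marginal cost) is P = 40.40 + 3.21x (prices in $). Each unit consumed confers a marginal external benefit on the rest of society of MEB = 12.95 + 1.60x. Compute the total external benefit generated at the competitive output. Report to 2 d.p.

$501.46

Market equilibrium (private): 40.40 + 3.21x = 150.44 - 2.83x → x_m = 18.2185.
Total external benefit = ∫₀^{x_m} (12.95 + 1.60x) dx = 12.95×18.2185 + ½×1.60×18.2185² = 501.4606.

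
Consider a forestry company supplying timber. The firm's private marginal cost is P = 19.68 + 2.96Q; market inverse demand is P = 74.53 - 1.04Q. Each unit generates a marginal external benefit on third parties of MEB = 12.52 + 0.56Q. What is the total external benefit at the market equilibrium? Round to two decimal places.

224.33

Market equilibrium (private): 19.68 + 2.96Q = 74.53 - 1.04Q → Q_m = 13.7125.
Total external benefit = ∫₀^{Q_m} (12.52 + 0.56Q) dQ = 12.52×13.7125 + ½×0.56×13.7125² = 224.3296.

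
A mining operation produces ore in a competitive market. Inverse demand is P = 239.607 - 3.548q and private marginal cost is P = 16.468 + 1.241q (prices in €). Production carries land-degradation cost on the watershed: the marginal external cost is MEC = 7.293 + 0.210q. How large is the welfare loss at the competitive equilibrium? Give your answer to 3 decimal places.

DWL = €29.171

Market equilibrium (private): 16.468 + 1.241q = 239.607 - 3.548q → q_m = 46.5941.
Social marginal cost = private MC + MEC = 23.761 + 1.451q.
Set SMC = demand: 23.761 + 1.451q = 239.607 - 3.548q → q* = 43.1778.
Between q* and q_m the wedge SMC − demand runs linearly from 0 to MEC(q_m), so the loss is a triangle.
DWL = ½ × 3.4163 × 17.0778 = 29.1714.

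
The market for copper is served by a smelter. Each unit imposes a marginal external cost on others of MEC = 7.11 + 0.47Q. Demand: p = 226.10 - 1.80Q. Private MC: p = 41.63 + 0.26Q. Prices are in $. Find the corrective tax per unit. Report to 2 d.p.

tax = $40.06 per unit

Social marginal cost = private MC + MEC = 48.74 + 0.73Q.
Set SMC = demand: 48.74 + 0.73Q = 226.10 - 1.80Q → Q* = 70.1028.
The Pigouvian tax equals MEC at Q*: 7.11 + 0.47×70.1028 = 40.0583.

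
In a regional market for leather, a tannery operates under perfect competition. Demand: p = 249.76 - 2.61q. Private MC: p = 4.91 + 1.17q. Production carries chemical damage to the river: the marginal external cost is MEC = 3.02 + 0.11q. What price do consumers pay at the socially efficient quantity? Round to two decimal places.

Social marginal cost = private MC + MEC = 7.93 + 1.28q.
Set SMC = demand: 7.93 + 1.28q = 249.76 - 2.61q → q* = 62.1671.
Consumer price on the demand curve at q*: 249.76 − 2.61×62.1671 = 87.5039.

P = 87.50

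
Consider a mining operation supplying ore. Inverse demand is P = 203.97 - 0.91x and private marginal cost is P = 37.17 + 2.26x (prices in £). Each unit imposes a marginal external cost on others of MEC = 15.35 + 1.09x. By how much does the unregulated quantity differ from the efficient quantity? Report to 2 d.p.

17.07 units

Market equilibrium (private): 37.17 + 2.26x = 203.97 - 0.91x → x_m = 52.6183.
Social marginal cost = private MC + MEC = 52.52 + 3.35x.
Set SMC = demand: 52.52 + 3.35x = 203.97 - 0.91x → x* = 35.5516.
Gap = |52.6183 − 35.5516| = 17.0667.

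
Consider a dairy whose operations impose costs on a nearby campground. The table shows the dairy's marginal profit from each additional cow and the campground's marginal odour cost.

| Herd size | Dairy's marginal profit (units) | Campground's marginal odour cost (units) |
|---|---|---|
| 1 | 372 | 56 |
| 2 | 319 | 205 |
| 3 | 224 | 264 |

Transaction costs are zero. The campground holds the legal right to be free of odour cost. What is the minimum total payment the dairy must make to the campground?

Efficient level: marginal profit ≥ marginal odour cost through level 2, so k* = 2.
With the campground holding the right, the dairy must at least compensate total damage at k*: 56 + 205 = 261.

261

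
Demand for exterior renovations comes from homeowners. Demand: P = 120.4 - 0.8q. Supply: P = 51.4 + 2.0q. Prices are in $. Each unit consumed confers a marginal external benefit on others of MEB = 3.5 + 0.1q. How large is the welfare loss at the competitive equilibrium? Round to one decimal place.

Market equilibrium (private): 51.4 + 2.0q = 120.4 - 0.8q → q_m = 24.6429.
Social marginal benefit = demand + MEB = 123.9 - 0.7q.
Set SMB = MC: 123.9 - 0.7q = 51.4 + 2.0q → q* = 26.8519.
Height of the DWL triangle at q_m is SMB(q_m) − MC(q_m) = MEB(q_m) = 5.9643.
DWL = ½ × 2.2090 × 5.9643 = 6.5876.

DWL = $6.6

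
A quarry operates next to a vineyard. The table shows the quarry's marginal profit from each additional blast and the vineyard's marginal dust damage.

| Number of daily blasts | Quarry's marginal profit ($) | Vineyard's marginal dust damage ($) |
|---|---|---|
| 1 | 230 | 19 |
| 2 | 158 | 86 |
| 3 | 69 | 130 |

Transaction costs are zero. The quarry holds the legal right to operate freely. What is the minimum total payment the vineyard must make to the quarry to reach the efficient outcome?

Left alone the quarry would choose level 3 (marginal profit stays positive).
Efficient level: k* = 2 (marginal profit ≥ marginal dust damage through 2).
The vineyard must at least cover the quarry's forgone profit from cutting 3→2: 69 = 69.

$69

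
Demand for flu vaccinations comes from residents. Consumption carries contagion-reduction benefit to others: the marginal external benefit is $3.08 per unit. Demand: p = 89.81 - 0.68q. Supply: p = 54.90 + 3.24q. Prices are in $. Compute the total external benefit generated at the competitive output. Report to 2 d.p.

$27.43

Market equilibrium (private): 54.90 + 3.24q = 89.81 - 0.68q → q_m = 8.9056.
Total external benefit = MEB × q_m = 3.08 × 8.9056 = 27.4292.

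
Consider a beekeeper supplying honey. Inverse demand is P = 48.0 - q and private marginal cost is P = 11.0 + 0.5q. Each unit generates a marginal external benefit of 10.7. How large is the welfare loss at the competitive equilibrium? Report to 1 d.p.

Market equilibrium (private): 11.0 + 0.5q = 48.0 - q → q_m = 24.6667.
Social marginal cost = private MC − MEB = 0.3 + 0.5q.
Set SMC = demand: 0.3 + 0.5q = 48.0 - q → q* = 31.8000.
The welfare-loss triangle has base |q_m − q*| and height MEB(q_m) (the vertical gap between SMC and demand is zero at q* and MEB at q_m).
DWL = ½ × 7.1333 × 10.7000 = 38.1632.

DWL = 38.2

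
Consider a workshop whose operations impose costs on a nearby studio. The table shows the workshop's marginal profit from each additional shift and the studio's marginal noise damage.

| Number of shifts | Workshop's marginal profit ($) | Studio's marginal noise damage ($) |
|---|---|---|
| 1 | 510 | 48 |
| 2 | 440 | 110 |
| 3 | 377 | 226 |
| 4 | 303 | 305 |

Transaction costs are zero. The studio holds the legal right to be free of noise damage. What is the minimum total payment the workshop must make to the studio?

$384

Efficient level: marginal profit ≥ marginal noise damage through level 3, so k* = 3.
With the studio holding the right, the workshop must at least compensate total damage at k*: 48 + 110 + 226 = 384.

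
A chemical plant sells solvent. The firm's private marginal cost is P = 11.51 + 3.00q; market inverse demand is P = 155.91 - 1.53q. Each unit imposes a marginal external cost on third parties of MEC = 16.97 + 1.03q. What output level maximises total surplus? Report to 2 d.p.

q* = 22.92

Social marginal cost = private MC + MEC = 28.48 + 4.03q.
Set SMC = demand: 28.48 + 4.03q = 155.91 - 1.53q → q* = 22.9191.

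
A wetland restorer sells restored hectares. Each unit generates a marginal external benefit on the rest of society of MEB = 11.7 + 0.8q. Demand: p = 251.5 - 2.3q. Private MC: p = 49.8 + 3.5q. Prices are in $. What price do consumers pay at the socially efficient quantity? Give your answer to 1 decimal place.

Social marginal cost = private MC − MEB = 38.1 + 2.7q.
Set SMC = demand: 38.1 + 2.7q = 251.5 - 2.3q → q* = 42.6800.
Consumer price on the demand curve at q*: 251.5 − 2.3×42.6800 = 153.3360.

P = $153.3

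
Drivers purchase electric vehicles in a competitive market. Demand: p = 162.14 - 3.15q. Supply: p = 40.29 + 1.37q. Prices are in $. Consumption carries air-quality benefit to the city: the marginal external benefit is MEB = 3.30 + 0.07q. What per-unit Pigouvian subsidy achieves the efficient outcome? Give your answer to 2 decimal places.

Social marginal benefit = demand + MEB = 165.44 - 3.08q.
Set SMB = MC: 165.44 - 3.08q = 40.29 + 1.37q → q* = 28.1236.
The Pigouvian subsidy equals MEB at q*: 3.30 + 0.07×28.1236 = 5.2687.

subsidy = $5.27 per unit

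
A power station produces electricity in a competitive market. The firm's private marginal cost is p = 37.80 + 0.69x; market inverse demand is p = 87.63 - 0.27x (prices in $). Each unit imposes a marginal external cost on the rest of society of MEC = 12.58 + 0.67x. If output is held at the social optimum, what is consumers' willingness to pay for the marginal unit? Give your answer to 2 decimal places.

P = $81.46

Social marginal cost = private MC + MEC = 50.38 + 1.36x.
Set SMC = demand: 50.38 + 1.36x = 87.63 - 0.27x → x* = 22.8528.
Consumer price on the demand curve at x*: 87.63 − 0.27×22.8528 = 81.4597.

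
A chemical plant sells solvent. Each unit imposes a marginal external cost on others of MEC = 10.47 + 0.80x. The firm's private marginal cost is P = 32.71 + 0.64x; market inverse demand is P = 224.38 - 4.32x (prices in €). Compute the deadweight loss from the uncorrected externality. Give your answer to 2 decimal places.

DWL = €148.67

Market equilibrium (private): 32.71 + 0.64x = 224.38 - 4.32x → x_m = 38.6431.
Social marginal cost = private MC + MEC = 43.18 + 1.44x.
Set SMC = demand: 43.18 + 1.44x = 224.38 - 4.32x → x* = 31.4583.
The loss is the area between SMC and demand from x* to x_m; with linear curves that's a triangle of height MEC(x_m).
DWL = ½ × 7.1848 × 41.3845 = 148.6697.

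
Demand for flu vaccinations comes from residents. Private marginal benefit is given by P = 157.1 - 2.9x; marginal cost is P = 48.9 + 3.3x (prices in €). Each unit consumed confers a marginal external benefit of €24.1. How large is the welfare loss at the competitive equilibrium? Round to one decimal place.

Market equilibrium (private): 48.9 + 3.3x = 157.1 - 2.9x → x_m = 17.4516.
Social marginal benefit = demand + MEB = 181.2 - 2.9x.
Set SMB = MC: 181.2 - 2.9x = 48.9 + 3.3x → x* = 21.3387.
Between x* and x_m the wedge SMB − MC runs linearly from 0 to MEB(x_m), so the loss is a triangle.
DWL = ½ × 3.8871 × 24.1000 = 46.8396.

DWL = €46.8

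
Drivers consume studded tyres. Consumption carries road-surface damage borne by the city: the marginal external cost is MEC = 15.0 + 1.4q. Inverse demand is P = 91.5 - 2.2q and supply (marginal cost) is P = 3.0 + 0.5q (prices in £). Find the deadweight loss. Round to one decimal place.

Market equilibrium (private): 3.0 + 0.5q = 91.5 - 2.2q → q_m = 32.7778.
Social marginal benefit = demand − MEC = 76.5 - 3.6q.
Set SMB = MC: 76.5 - 3.6q = 3.0 + 0.5q → q* = 17.9268.
Height of the DWL triangle at q_m is MC(q_m) − SMB(q_m) = MEC(q_m) = 60.8889.
DWL = ½ × 14.8510 × 60.8889 = 452.1305.

DWL = £452.1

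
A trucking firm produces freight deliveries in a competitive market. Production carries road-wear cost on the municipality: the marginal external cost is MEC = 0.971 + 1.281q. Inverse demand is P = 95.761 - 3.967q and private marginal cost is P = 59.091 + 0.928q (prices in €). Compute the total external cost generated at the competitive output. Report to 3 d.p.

€43.219

Market equilibrium (private): 59.091 + 0.928q = 95.761 - 3.967q → q_m = 7.4913.
Total external cost = ∫₀^{q_m} (0.971 + 1.281q) dq = 0.971×7.4913 + ½×1.281×7.4913² = 43.2186.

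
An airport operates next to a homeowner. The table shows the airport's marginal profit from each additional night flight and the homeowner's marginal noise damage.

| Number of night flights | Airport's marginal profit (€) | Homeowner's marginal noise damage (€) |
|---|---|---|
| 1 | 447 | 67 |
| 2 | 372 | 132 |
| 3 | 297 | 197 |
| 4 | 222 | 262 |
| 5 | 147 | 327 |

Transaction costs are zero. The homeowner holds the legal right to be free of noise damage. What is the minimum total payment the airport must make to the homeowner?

Efficient level: marginal profit ≥ marginal noise damage through level 3, so k* = 3.
With the homeowner holding the right, the airport must at least compensate total damage at k*: 67 + 132 + 197 = 396.

€396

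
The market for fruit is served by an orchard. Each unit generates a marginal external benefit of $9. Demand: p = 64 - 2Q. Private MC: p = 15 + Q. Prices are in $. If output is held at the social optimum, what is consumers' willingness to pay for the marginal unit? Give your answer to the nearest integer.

Social marginal cost = private MC − MEB = 6 + Q.
Set SMC = demand: 6 + Q = 64 - 2Q → Q* = 19.3333.
Consumer price on the demand curve at Q*: 64 − 2×19.3333 = 25.3334.

P = $25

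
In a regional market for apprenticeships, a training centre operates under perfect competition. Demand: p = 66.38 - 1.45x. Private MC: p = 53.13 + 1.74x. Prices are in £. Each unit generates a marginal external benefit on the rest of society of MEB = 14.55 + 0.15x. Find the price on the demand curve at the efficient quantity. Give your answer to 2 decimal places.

Social marginal cost = private MC − MEB = 38.58 + 1.59x.
Set SMC = demand: 38.58 + 1.59x = 66.38 - 1.45x → x* = 9.1447.
Consumer price on the demand curve at x*: 66.38 − 1.45×9.1447 = 53.1202.

P = £53.12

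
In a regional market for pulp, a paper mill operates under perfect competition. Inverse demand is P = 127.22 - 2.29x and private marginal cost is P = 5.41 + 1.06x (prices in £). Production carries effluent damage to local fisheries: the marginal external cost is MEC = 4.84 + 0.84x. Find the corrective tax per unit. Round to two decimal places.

Social marginal cost = private MC + MEC = 10.25 + 1.90x.
Set SMC = demand: 10.25 + 1.90x = 127.22 - 2.29x → x* = 27.9165.
The Pigouvian tax equals MEC at x*: 4.84 + 0.84×27.9165 = 28.2899.

tax = £28.29 per unit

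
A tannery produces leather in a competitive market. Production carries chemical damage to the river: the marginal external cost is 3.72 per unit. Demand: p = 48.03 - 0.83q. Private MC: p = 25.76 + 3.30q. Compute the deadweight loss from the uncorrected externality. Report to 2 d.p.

Market equilibrium (private): 25.76 + 3.30q = 48.03 - 0.83q → q_m = 5.3923.
Social marginal cost = private MC + MEC = 29.48 + 3.30q.
Set SMC = demand: 29.48 + 3.30q = 48.03 - 0.83q → q* = 4.4915.
Between q* and q_m the wedge SMC − demand runs linearly from 0 to MEC(q_m), so the loss is a triangle.
DWL = ½ × 0.9008 × 3.7200 = 1.6755.

DWL = 1.68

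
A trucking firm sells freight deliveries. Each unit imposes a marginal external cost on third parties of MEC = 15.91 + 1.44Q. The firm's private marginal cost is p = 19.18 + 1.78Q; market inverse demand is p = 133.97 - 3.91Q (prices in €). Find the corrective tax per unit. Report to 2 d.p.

tax = €35.88 per unit

Social marginal cost = private MC + MEC = 35.09 + 3.22Q.
Set SMC = demand: 35.09 + 3.22Q = 133.97 - 3.91Q → Q* = 13.8682.
The Pigouvian tax equals MEC at Q*: 15.91 + 1.44×13.8682 = 35.8802.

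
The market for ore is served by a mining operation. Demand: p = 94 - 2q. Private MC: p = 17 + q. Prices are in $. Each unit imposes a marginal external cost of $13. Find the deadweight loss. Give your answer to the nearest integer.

DWL = $28

Market equilibrium (private): 17 + q = 94 - 2q → q_m = 25.6667.
Social marginal cost = private MC + MEC = 30 + q.
Set SMC = demand: 30 + q = 94 - 2q → q* = 21.3333.
The welfare-loss triangle has base |q_m − q*| and height MEC(q_m) (the vertical gap between SMC and demand is zero at q* and MEC at q_m).
DWL = ½ × 4.3334 × 13.0000 = 28.1671.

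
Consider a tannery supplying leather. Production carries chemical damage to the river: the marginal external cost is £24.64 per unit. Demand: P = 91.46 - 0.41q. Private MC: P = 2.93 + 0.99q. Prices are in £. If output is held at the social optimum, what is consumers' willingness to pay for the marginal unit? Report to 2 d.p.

Social marginal cost = private MC + MEC = 27.57 + 0.99q.
Set SMC = demand: 27.57 + 0.99q = 91.46 - 0.41q → q* = 45.6357.
Consumer price on the demand curve at q*: 91.46 − 0.41×45.6357 = 72.7494.

P = £72.75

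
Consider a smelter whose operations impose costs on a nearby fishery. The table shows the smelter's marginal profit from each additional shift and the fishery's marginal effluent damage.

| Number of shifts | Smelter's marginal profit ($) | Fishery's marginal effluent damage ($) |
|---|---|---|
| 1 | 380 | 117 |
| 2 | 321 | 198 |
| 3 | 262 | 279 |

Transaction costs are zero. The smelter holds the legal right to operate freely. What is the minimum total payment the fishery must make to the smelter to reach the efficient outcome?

Left alone the smelter would choose level 3 (marginal profit stays positive).
Efficient level: k* = 2 (marginal profit ≥ marginal effluent damage through 2).
The fishery must at least cover the smelter's forgone profit from cutting 3→2: 262 = 262.

$262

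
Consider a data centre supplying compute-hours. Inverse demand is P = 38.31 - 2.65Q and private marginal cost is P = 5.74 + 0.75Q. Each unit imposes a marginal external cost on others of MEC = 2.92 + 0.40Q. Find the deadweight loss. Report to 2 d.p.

DWL = 6.00

Market equilibrium (private): 5.74 + 0.75Q = 38.31 - 2.65Q → Q_m = 9.5794.
Social marginal cost = private MC + MEC = 8.66 + 1.15Q.
Set SMC = demand: 8.66 + 1.15Q = 38.31 - 2.65Q → Q* = 7.8026.
Height of the DWL triangle at Q_m is SMC(Q_m) − demand(Q_m) = MEC(Q_m) = 6.7518.
DWL = ½ × 1.7768 × 6.7518 = 5.9983.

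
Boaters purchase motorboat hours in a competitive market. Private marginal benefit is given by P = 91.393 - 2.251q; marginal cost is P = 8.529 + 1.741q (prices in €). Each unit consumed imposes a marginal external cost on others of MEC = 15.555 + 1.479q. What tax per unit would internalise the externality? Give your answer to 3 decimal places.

Social marginal benefit = demand − MEC = 75.838 - 3.730q.
Set SMB = MC: 75.838 - 3.730q = 8.529 + 1.741q → q* = 12.3029.
The Pigouvian tax equals MEC at q*: 15.555 + 1.479×12.3029 = 33.7510.

tax = €33.751 per unit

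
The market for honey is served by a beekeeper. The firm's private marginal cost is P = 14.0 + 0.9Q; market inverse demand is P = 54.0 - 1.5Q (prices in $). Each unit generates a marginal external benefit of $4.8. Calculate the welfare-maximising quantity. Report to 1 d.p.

Q* = 18.7

Social marginal cost = private MC − MEB = 9.2 + 0.9Q.
Set SMC = demand: 9.2 + 0.9Q = 54.0 - 1.5Q → Q* = 18.6667.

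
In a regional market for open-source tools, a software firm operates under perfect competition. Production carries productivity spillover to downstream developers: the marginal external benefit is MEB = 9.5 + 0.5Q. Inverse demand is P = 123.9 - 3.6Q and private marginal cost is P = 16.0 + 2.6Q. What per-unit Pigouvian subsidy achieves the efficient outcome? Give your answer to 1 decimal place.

Social marginal cost = private MC − MEB = 6.5 + 2.1Q.
Set SMC = demand: 6.5 + 2.1Q = 123.9 - 3.6Q → Q* = 20.5965.
The Pigouvian subsidy equals MEB at Q*: 9.5 + 0.5×20.5965 = 19.7983.

subsidy = 19.8 per unit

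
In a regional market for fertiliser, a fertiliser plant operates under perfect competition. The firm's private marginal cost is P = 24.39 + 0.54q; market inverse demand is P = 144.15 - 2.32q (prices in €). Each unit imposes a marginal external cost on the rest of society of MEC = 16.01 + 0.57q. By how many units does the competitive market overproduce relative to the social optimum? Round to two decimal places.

11.63 units

Market equilibrium (private): 24.39 + 0.54q = 144.15 - 2.32q → q_m = 41.8741.
Social marginal cost = private MC + MEC = 40.40 + 1.11q.
Set SMC = demand: 40.40 + 1.11q = 144.15 - 2.32q → q* = 30.2478.
Gap = |41.8741 − 30.2478| = 11.6263.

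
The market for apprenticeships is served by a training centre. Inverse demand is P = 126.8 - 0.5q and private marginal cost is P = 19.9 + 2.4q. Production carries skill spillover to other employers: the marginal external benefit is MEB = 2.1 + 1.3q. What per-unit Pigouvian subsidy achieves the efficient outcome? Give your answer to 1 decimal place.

Social marginal cost = private MC − MEB = 17.8 + 1.1q.
Set SMC = demand: 17.8 + 1.1q = 126.8 - 0.5q → q* = 68.1250.
The Pigouvian subsidy equals MEB at q*: 2.1 + 1.3×68.1250 = 90.6625.

subsidy = 90.7 per unit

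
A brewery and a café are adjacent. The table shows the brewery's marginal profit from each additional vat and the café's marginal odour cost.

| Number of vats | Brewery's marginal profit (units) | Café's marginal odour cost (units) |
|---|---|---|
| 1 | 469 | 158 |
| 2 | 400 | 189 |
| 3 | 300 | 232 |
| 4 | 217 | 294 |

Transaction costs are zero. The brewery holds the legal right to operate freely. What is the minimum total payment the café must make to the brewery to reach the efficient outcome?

Left alone the brewery would choose level 4 (marginal profit stays positive).
Efficient level: k* = 3 (marginal profit ≥ marginal odour cost through 3).
The café must at least cover the brewery's forgone profit from cutting 4→3: 217 = 217.

217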